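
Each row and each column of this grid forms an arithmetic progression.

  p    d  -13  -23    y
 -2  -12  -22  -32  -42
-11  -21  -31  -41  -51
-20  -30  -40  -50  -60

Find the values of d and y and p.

Along each row the entries change by -10 per step; down each column they change by -9.
Row 1: from -13 at column 3, stepping by -10 to column 2 gives -3.
Row 1: from -13 at column 3, stepping by -10 to column 5 gives -33.
Row 1: from -13 at column 3, stepping by -10 to column 1 gives 7.

d = -3, y = -33, p = 7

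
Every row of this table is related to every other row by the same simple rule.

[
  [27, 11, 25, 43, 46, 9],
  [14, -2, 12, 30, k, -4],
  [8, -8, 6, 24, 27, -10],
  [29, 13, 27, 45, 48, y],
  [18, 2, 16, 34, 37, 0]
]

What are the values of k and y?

k = 33, y = 11

The difference between any two rows is the same in every column — this is an addition table with the headers hidden.
Row 2 minus row 1 is 14 − 27 = -13, so its entry in column 5 is 46 + (-13) = 33.
Row 4 minus row 1 is 29 − 27 = 2, so its entry in column 6 is 9 + 2 = 11.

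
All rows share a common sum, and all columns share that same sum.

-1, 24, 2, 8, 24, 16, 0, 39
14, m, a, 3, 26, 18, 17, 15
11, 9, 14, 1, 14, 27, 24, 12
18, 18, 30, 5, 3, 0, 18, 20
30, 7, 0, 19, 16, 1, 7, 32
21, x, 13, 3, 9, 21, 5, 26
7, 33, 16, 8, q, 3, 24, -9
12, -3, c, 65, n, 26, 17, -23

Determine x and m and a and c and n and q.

x = 14, m = 10, a = 9, c = 28, n = -10, q = 30

Rows 1 and 3 both sum to 112, so that's the common total.
Row 6 has 21 + 13 + 3 + 9 + 21 + 5 + 26 = 98; the blank must be 112 − 98 = 14.
Column 2 has 24 + 9 + 18 + 7 + 14 + 33 − 3 = 102; the blank must be 112 − 102 = 10.
Row 2 has 14 + 10 + 3 + 26 + 18 + 17 + 15 = 103; the blank must be 112 − 103 = 9.
Row 7 has 7 + 33 + 16 + 8 + 3 + 24 − 9 = 82; the blank must be 112 − 82 = 30.
Column 5 has 24 + 26 + 14 + 3 + 16 + 9 + 30 = 122; the blank must be 112 − 122 = -10.
Row 8 has 12 − 3 + 65 − 10 + 26 + 17 − 23 = 84; the blank must be 112 − 84 = 28.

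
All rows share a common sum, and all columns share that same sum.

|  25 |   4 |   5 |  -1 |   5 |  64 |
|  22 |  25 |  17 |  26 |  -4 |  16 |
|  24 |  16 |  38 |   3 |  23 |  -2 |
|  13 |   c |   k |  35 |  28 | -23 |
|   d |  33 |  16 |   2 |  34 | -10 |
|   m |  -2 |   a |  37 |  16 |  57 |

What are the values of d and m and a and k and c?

Rows 1 and 2 both sum to 102, so that's the common total.
Row 5 has 33 + 16 + 2 + 34 − 10 = 75; the blank must be 102 − 75 = 27.
Column 2 has 4 + 25 + 16 + 33 − 2 = 76; the blank must be 102 − 76 = 26.
Column 1 has 25 + 22 + 24 + 13 + 27 = 111; the blank must be 102 − 111 = -9.
Row 4 has 13 + 26 + 35 + 28 − 23 = 79; the blank must be 102 − 79 = 23.
Row 6 has -9 − 2 + 37 + 16 + 57 = 99; the blank must be 102 − 99 = 3.

d = 27, m = -9, a = 3, k = 23, c = 26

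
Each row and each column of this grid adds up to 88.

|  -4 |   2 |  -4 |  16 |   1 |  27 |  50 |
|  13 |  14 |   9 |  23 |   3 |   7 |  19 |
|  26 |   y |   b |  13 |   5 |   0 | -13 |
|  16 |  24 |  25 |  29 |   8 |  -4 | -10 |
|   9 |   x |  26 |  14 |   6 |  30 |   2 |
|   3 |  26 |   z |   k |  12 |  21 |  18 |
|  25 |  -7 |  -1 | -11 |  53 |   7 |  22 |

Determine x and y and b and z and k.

Column 4: 16 + 23 + 13 + 29 + 14 − 11 = 84, so its missing entry is 88 − 84 = 4.
Row 5: 9 + 26 + 14 + 6 + 30 + 2 = 87, so its missing entry is 88 − 87 = 1.
Column 2: 2 + 14 + 24 + 1 + 26 − 7 = 60, so its missing entry is 88 − 60 = 28.
Row 3: 26 + 28 + 13 + 5 + 0 − 13 = 59, so its missing entry is 88 − 59 = 29.
Row 6: 3 + 26 + 4 + 12 + 21 + 18 = 84, so its missing entry is 88 − 84 = 4.

x = 1, y = 28, b = 29, z = 4, k = 4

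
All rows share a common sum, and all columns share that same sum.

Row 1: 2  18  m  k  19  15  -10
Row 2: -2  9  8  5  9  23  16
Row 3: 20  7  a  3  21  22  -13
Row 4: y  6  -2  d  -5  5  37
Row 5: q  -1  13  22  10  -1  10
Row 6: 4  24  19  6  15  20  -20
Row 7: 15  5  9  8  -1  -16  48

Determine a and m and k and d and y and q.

Rows 2 and 6 both sum to 68, so that's the common total.
Row 5: -1 + 13 + 22 + 10 − 1 + 10 = 53, so its missing entry is 68 − 53 = 15.
Column 1: 2 − 2 + 20 + 15 + 4 + 15 = 54, so its missing entry is 68 − 54 = 14.
Row 4: 14 + 6 − 2 − 5 + 5 + 37 = 55, so its missing entry is 68 − 55 = 13.
Column 4: 5 + 3 + 13 + 22 + 6 + 8 = 57, so its missing entry is 68 − 57 = 11.
Row 1: 2 + 18 + 11 + 19 + 15 − 10 = 55, so its missing entry is 68 − 55 = 13.
Row 3: 20 + 7 + 3 + 21 + 22 − 13 = 60, so its missing entry is 68 − 60 = 8.

a = 8, m = 13, k = 11, d = 13, y = 14, q = 15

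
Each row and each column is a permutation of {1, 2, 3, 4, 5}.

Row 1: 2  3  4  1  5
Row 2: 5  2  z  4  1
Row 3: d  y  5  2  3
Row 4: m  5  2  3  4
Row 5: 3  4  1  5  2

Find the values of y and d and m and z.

y = 1, d = 4, m = 1, z = 3

Cell (2,3): row 2 already has {1, 2, 4, 5} → 3.
Cell (3,2): column 2 already has {2, 3, 4, 5} → 1.
Cell (3,1): row 3 already has {1, 2, 3, 5} → 4.
Cell (4,1): row 4 already has {2, 3, 4, 5} → 1.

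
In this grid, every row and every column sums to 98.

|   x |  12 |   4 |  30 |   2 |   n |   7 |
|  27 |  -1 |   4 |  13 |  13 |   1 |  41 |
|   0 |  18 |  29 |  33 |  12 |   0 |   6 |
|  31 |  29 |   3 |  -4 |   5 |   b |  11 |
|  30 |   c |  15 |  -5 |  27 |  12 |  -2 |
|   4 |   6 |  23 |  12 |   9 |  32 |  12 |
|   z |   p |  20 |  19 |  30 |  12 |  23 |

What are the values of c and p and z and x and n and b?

The known cells in row 5 total 77, leaving 98 − 77 = 21 for the blank.
The known cells in column 2 total 85, leaving 98 − 85 = 13 for the blank.
The known cells in row 7 total 117, leaving 98 − 117 = -19 for the blank.
The known cells in column 1 total 73, leaving 98 − 73 = 25 for the blank.
The known cells in row 1 total 80, leaving 98 − 80 = 18 for the blank.
The known cells in row 4 total 75, leaving 98 − 75 = 23 for the blank.

c = 21, p = 13, z = -19, x = 25, n = 18, b = 23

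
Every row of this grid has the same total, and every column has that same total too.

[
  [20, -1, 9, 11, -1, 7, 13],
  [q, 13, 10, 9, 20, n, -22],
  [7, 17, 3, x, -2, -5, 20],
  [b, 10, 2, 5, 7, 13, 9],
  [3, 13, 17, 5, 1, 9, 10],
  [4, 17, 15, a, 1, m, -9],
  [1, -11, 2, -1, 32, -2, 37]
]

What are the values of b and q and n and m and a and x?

b = 12, q = 11, n = 17, m = 19, a = 11, x = 18

Rows 1 and 5 both sum to 58, so that's the common total.
The known cells in row 4 total 46, leaving 58 − 46 = 12 for the blank.
The known cells in row 3 total 40, leaving 58 − 40 = 18 for the blank.
The known cells in column 4 total 47, leaving 58 − 47 = 11 for the blank.
The known cells in row 6 total 39, leaving 58 − 39 = 19 for the blank.
The known cells in column 6 total 41, leaving 58 − 41 = 17 for the blank.
The known cells in row 2 total 47, leaving 58 − 47 = 11 for the blank.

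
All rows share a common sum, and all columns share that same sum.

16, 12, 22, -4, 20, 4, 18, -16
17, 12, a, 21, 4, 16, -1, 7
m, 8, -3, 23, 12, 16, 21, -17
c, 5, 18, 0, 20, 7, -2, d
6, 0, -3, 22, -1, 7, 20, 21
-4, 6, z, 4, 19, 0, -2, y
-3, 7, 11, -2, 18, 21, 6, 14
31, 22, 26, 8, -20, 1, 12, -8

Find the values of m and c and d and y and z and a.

m = 12, c = -3, d = 27, y = 44, z = 5, a = -4

Rows 1 and 5 both sum to 72, so that's the common total.
Row 2: 17 + 12 + 21 + 4 + 16 − 1 + 7 = 76, so its missing entry is 72 − 76 = -4.
Row 3: 8 − 3 + 23 + 12 + 16 + 21 − 17 = 60, so its missing entry is 72 − 60 = 12.
Column 1: 16 + 17 + 12 + 6 − 4 − 3 + 31 = 75, so its missing entry is 72 − 75 = -3.
Row 4: -3 + 5 + 18 + 0 + 20 + 7 − 2 = 45, so its missing entry is 72 − 45 = 27.
Column 8: -16 + 7 − 17 + 27 + 21 + 14 − 8 = 28, so its missing entry is 72 − 28 = 44.
Row 6: -4 + 6 + 4 + 19 + 0 − 2 + 44 = 67, so its missing entry is 72 − 67 = 5.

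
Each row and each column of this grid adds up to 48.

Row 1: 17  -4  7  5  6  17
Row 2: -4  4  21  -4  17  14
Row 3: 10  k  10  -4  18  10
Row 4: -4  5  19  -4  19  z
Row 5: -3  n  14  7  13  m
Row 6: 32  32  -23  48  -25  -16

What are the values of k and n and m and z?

The known cells in row 3 total 44, leaving 48 − 44 = 4 for the blank.
The known cells in column 2 total 41, leaving 48 − 41 = 7 for the blank.
The known cells in row 5 total 38, leaving 48 − 38 = 10 for the blank.
The known cells in row 4 total 35, leaving 48 − 35 = 13 for the blank.

k = 4, n = 7, m = 10, z = 13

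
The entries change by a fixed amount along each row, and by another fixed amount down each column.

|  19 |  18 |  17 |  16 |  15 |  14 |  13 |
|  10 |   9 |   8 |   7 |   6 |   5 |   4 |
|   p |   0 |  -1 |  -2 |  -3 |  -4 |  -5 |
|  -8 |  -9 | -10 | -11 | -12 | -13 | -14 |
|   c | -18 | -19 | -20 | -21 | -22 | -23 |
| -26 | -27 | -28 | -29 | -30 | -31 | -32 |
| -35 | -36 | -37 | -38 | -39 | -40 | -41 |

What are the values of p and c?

p = 1, c = -17

Along each row the entries change by -1 per step; down each column they change by -9.
Row 3: from 0 at column 2, stepping by -1 to column 1 gives 1.
Row 5: from -18 at column 2, stepping by -1 to column 1 gives -17.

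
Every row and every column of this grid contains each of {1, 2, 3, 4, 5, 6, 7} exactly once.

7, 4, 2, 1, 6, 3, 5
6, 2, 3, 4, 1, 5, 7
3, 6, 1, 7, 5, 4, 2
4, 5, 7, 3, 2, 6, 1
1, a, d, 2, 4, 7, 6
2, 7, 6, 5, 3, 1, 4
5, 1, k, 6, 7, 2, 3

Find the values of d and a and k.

Cell (7,3): row 7 already has {1, 2, 3, 5, 6, 7} → 4.
Cell (5,2): column 2 already has {1, 2, 4, 5, 6, 7} → 3.
Cell (5,3): row 5 already has {1, 2, 3, 4, 6, 7} → 5.

d = 5, a = 3, k = 4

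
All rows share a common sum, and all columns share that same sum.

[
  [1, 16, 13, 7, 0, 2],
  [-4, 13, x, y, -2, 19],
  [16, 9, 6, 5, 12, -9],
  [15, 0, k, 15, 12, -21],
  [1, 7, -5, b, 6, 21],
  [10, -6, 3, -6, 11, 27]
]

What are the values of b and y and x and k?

b = 9, y = 9, x = 4, k = 18

Rows 1 and 3 both sum to 39, so that's the common total.
The known cells in row 4 total 21, leaving 39 − 21 = 18 for the blank.
The known cells in column 3 total 35, leaving 39 − 35 = 4 for the blank.
The known cells in row 2 total 30, leaving 39 − 30 = 9 for the blank.
The known cells in row 5 total 30, leaving 39 − 30 = 9 for the blank.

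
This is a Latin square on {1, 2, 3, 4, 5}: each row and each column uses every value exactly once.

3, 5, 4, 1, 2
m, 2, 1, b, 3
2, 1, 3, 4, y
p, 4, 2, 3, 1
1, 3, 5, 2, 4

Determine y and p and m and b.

For row 3, column 5: row 3 already has {1, 2, 3, 4}; that leaves 5.
At (row 2, col 4): column 4 already has {1, 2, 3, 4}, so the value is 5.
Cell (2,1): row 2 already has {1, 2, 3, 5} → 4.
Cell (4,1): row 4 already has {1, 2, 3, 4} → 5.

y = 5, p = 5, m = 4, b = 5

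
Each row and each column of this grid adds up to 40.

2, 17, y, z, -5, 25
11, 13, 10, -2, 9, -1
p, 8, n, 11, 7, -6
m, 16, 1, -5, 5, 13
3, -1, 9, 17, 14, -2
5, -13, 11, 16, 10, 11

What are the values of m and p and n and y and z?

m = 10, p = 9, n = 11, y = -2, z = 3

The known cells in column 4 total 37, leaving 40 − 37 = 3 for the blank.
The known cells in row 4 total 30, leaving 40 − 30 = 10 for the blank.
The known cells in column 1 total 31, leaving 40 − 31 = 9 for the blank.
The known cells in row 1 total 42, leaving 40 − 42 = -2 for the blank.
The known cells in row 3 total 29, leaving 40 − 29 = 11 for the blank.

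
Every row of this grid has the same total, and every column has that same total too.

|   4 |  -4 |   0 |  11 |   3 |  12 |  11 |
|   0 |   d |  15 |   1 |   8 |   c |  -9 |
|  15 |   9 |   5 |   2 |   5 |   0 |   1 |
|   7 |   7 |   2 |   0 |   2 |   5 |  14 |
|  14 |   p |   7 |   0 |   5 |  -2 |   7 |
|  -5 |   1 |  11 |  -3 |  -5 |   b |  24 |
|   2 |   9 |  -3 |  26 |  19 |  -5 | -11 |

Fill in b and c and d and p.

Rows 1 and 3 both sum to 37, so that's the common total.
The known cells in row 6 total 23, leaving 37 − 23 = 14 for the blank.
The known cells in row 5 total 31, leaving 37 − 31 = 6 for the blank.
The known cells in column 2 total 28, leaving 37 − 28 = 9 for the blank.
The known cells in row 2 total 24, leaving 37 − 24 = 13 for the blank.

b = 14, c = 13, d = 9, p = 6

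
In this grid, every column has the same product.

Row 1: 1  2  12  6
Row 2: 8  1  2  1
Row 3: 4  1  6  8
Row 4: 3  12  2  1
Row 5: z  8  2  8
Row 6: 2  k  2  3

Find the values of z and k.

Columns 3 and 4 each multiply to 1152, so every column has product 1152.
Column 1: 1×8×4×3×2 = 192, so the missing entry is 1152 ÷ 192 = 6.
Column 2: 2×1×1×12×8 = 192, so the missing entry is 1152 ÷ 192 = 6.

z = 6, k = 6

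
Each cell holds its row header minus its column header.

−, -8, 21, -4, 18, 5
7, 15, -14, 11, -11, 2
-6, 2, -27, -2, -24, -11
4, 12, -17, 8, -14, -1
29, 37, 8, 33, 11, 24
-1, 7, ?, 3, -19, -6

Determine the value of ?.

-1 − 21 = -22.

-22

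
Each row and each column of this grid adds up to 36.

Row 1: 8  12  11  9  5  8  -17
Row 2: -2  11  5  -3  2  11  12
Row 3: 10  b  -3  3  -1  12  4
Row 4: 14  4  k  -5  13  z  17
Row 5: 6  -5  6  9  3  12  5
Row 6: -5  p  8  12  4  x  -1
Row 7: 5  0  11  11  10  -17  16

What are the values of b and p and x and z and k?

Row 3 has 10 − 3 + 3 − 1 + 12 + 4 = 25; the blank must be 36 − 25 = 11.
Column 2 has 12 + 11 + 11 + 4 − 5 + 0 = 33; the blank must be 36 − 33 = 3.
Row 6 has -5 + 3 + 8 + 12 + 4 − 1 = 21; the blank must be 36 − 21 = 15.
Column 3 has 11 + 5 − 3 + 6 + 8 + 11 = 38; the blank must be 36 − 38 = -2.
Row 4 has 14 + 4 − 2 − 5 + 13 + 17 = 41; the blank must be 36 − 41 = -5.

b = 11, p = 3, x = 15, z = -5, k = -2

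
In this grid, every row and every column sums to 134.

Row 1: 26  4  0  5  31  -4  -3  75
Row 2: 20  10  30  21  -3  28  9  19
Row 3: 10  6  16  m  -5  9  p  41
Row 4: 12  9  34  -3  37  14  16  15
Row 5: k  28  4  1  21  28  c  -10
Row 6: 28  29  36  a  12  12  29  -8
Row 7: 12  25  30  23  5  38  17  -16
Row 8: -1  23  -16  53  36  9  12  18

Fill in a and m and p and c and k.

a = -4, m = 38, p = 19, c = 35, k = 27

The known cells in column 1 total 107, leaving 134 − 107 = 27 for the blank.
The known cells in row 5 total 99, leaving 134 − 99 = 35 for the blank.
The known cells in column 7 total 115, leaving 134 − 115 = 19 for the blank.
The known cells in row 3 total 96, leaving 134 − 96 = 38 for the blank.
The known cells in row 6 total 138, leaving 134 − 138 = -4 for the blank.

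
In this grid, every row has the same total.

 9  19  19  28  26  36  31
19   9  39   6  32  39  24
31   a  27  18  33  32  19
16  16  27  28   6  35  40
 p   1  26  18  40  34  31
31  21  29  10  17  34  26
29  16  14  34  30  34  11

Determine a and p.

a = 8, p = 18

Rows 1 and 7 both add up to 168, so every row sums to 168.
Row 3: 31 + 27 + 18 + 33 + 32 + 19 = 160, so the missing entry is 168 − 160 = 8.
Row 5: 1 + 26 + 18 + 40 + 34 + 31 = 150, so the missing entry is 168 − 150 = 18.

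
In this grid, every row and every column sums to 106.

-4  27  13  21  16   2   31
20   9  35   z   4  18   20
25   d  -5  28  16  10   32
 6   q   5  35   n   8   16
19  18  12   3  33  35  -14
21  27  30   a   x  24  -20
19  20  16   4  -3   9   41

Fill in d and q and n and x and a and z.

d = 0, q = 5, n = 31, x = 9, a = 15, z = 0

Row 3: 25 − 5 + 28 + 16 + 10 + 32 = 106, so its missing entry is 106 − 106 = 0.
Column 2: 27 + 9 + 0 + 18 + 27 + 20 = 101, so its missing entry is 106 − 101 = 5.
Row 4: 6 + 5 + 5 + 35 + 8 + 16 = 75, so its missing entry is 106 − 75 = 31.
Column 5: 16 + 4 + 16 + 31 + 33 − 3 = 97, so its missing entry is 106 − 97 = 9.
Row 6: 21 + 27 + 30 + 9 + 24 − 20 = 91, so its missing entry is 106 − 91 = 15.
Row 2: 20 + 9 + 35 + 4 + 18 + 20 = 106, so its missing entry is 106 − 106 = 0.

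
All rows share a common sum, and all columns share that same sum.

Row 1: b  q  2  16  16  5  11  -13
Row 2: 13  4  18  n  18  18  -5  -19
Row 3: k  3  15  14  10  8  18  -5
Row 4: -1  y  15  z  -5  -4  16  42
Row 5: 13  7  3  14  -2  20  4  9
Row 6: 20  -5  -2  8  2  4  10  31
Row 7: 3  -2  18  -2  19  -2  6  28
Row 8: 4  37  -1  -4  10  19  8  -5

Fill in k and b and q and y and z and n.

k = 5, b = 11, q = 20, y = 4, z = 1, n = 21

Rows 5 and 6 both sum to 68, so that's the common total.
The known cells in row 3 total 63, leaving 68 − 63 = 5 for the blank.
The known cells in column 1 total 57, leaving 68 − 57 = 11 for the blank.
The known cells in row 1 total 48, leaving 68 − 48 = 20 for the blank.
The known cells in column 2 total 64, leaving 68 − 64 = 4 for the blank.
The known cells in row 4 total 67, leaving 68 − 67 = 1 for the blank.
The known cells in row 2 total 47, leaving 68 − 47 = 21 for the blank.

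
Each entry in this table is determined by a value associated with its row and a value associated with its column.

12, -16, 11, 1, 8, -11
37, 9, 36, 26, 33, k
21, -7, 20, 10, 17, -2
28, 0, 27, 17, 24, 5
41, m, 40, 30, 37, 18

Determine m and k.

m = 13, k = 14

The difference between any two rows is the same in every column — this is an addition table with the headers hidden.
Row 5 minus row 1 is 37 − 8 = 29, so its entry in column 2 is -16 + 29 = 13.
Row 2 minus row 1 is 33 − 8 = 25, so its entry in column 6 is -11 + 25 = 14.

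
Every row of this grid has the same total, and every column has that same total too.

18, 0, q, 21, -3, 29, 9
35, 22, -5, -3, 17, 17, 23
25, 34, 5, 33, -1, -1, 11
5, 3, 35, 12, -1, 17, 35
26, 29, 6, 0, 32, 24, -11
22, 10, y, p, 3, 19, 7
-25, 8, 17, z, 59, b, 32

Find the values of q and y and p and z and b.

q = 32, y = 16, p = 29, z = 14, b = 1

Rows 2 and 3 both sum to 106, so that's the common total.
Column 6 has 29 + 17 − 1 + 17 + 24 + 19 = 105; the blank must be 106 − 105 = 1.
Row 1 has 18 + 0 + 21 − 3 + 29 + 9 = 74; the blank must be 106 − 74 = 32.
Row 7 has -25 + 8 + 17 + 59 + 1 + 32 = 92; the blank must be 106 − 92 = 14.
Column 4 has 21 − 3 + 33 + 12 + 0 + 14 = 77; the blank must be 106 − 77 = 29.
Row 6 has 22 + 10 + 29 + 3 + 19 + 7 = 90; the blank must be 106 − 90 = 16.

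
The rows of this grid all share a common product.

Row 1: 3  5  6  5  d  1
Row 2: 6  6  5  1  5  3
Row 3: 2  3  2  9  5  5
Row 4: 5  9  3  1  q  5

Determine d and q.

Rows 2 and 3 each multiply to 2700, so every row has product 2700.
Row 1: 3×5×6×5×1 = 450, so the missing entry is 2700 ÷ 450 = 6.
Row 4: 5×9×3×1×5 = 675, so the missing entry is 2700 ÷ 675 = 4.

d = 6, q = 4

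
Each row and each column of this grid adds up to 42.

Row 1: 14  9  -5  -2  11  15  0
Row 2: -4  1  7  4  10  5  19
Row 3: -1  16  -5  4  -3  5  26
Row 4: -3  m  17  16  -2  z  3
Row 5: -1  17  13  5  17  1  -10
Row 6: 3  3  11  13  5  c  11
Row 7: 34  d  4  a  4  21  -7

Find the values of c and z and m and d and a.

Row 6: 3 + 3 + 11 + 13 + 5 + 11 = 46, so its missing entry is 42 − 46 = -4.
Column 4: -2 + 4 + 4 + 16 + 5 + 13 = 40, so its missing entry is 42 − 40 = 2.
Row 7: 34 + 4 + 2 + 4 + 21 − 7 = 58, so its missing entry is 42 − 58 = -16.
Column 2: 9 + 1 + 16 + 17 + 3 − 16 = 30, so its missing entry is 42 − 30 = 12.
Row 4: -3 + 12 + 17 + 16 − 2 + 3 = 43, so its missing entry is 42 − 43 = -1.

c = -4, z = -1, m = 12, d = -16, a = 2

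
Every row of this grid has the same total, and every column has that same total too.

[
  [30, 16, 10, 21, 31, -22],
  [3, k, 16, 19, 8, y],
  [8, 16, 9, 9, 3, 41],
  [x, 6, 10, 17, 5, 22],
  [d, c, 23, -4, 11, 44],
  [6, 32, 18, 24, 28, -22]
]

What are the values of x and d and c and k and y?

x = 26, d = 13, c = -1, k = 17, y = 23

Rows 1 and 3 both sum to 86, so that's the common total.
Column 6: -22 + 41 + 22 + 44 − 22 = 63, so its missing entry is 86 − 63 = 23.
Row 2: 3 + 16 + 19 + 8 + 23 = 69, so its missing entry is 86 − 69 = 17.
Row 4: 6 + 10 + 17 + 5 + 22 = 60, so its missing entry is 86 − 60 = 26.
Column 1: 30 + 3 + 8 + 26 + 6 = 73, so its missing entry is 86 − 73 = 13.
Row 5: 13 + 23 − 4 + 11 + 44 = 87, so its missing entry is 86 − 87 = -1.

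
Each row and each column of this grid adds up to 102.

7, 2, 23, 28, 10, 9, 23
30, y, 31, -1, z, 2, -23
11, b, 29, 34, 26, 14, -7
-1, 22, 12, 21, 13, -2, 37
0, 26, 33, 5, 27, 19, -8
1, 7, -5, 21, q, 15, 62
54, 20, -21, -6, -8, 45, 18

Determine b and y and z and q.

Row 6: 1 + 7 − 5 + 21 + 15 + 62 = 101, so its missing entry is 102 − 101 = 1.
Row 3: 11 + 29 + 34 + 26 + 14 − 7 = 107, so its missing entry is 102 − 107 = -5.
Column 2: 2 − 5 + 22 + 26 + 7 + 20 = 72, so its missing entry is 102 − 72 = 30.
Row 2: 30 + 30 + 31 − 1 + 2 − 23 = 69, so its missing entry is 102 − 69 = 33.

b = -5, y = 30, z = 33, q = 1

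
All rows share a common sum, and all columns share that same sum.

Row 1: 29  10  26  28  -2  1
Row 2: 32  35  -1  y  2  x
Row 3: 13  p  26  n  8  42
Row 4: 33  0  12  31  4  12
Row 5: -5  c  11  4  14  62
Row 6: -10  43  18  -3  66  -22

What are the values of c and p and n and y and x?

c = 6, p = -2, n = 5, y = 27, x = -3

Rows 1 and 4 both sum to 92, so that's the common total.
Row 5 has -5 + 11 + 4 + 14 + 62 = 86; the blank must be 92 − 86 = 6.
Column 2 has 10 + 35 + 0 + 6 + 43 = 94; the blank must be 92 − 94 = -2.
Column 6 has 1 + 42 + 12 + 62 − 22 = 95; the blank must be 92 − 95 = -3.
Row 3 has 13 − 2 + 26 + 8 + 42 = 87; the blank must be 92 − 87 = 5.
Row 2 has 32 + 35 − 1 + 2 − 3 = 65; the blank must be 92 − 65 = 27.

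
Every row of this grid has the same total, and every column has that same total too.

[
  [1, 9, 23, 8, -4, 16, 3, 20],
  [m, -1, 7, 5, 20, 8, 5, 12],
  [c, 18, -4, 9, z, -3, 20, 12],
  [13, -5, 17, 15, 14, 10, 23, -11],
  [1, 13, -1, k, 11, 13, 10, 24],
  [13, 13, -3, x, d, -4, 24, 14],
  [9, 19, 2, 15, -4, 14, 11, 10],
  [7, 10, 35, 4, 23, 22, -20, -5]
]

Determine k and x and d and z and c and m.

k = 5, x = 15, d = 4, z = 12, c = 12, m = 20

Rows 1 and 4 both sum to 76, so that's the common total.
The known cells in row 5 total 71, leaving 76 − 71 = 5 for the blank.
The known cells in row 2 total 56, leaving 76 − 56 = 20 for the blank.
The known cells in column 1 total 64, leaving 76 − 64 = 12 for the blank.
The known cells in row 3 total 64, leaving 76 − 64 = 12 for the blank.
The known cells in column 5 total 72, leaving 76 − 72 = 4 for the blank.
The known cells in row 6 total 61, leaving 76 − 61 = 15 for the blank.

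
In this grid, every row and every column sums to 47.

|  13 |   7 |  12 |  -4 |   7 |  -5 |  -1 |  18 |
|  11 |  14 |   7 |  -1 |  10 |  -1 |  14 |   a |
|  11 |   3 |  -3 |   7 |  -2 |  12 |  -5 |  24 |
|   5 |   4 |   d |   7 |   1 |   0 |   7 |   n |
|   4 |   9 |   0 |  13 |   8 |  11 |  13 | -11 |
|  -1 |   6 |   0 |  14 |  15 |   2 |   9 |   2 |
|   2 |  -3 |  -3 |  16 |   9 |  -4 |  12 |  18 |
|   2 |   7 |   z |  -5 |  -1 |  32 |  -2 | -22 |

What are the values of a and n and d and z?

Row 2: 11 + 14 + 7 − 1 + 10 − 1 + 14 = 54, so its missing entry is 47 − 54 = -7.
Column 8: 18 − 7 + 24 − 11 + 2 + 18 − 22 = 22, so its missing entry is 47 − 22 = 25.
Row 4: 5 + 4 + 7 + 1 + 0 + 7 + 25 = 49, so its missing entry is 47 − 49 = -2.
Row 8: 2 + 7 − 5 − 1 + 32 − 2 − 22 = 11, so its missing entry is 47 − 11 = 36.

a = -7, n = 25, d = -2, z = 36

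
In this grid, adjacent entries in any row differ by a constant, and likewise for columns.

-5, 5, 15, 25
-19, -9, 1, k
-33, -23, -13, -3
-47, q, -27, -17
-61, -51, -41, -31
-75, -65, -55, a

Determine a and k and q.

Along each row the entries change by 10 per step; down each column they change by -14.
Row 6: from -75 at column 1, stepping by 10 to column 4 gives -45.
Row 2: from -19 at column 1, stepping by 10 to column 4 gives 11.
Row 4: from -47 at column 1, stepping by 10 to column 2 gives -37.

a = -45, k = 11, q = -37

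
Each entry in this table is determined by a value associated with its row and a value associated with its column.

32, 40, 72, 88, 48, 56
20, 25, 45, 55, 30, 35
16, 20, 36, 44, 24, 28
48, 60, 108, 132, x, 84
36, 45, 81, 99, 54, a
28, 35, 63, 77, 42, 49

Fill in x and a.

x = 72, a = 63

Each row is a constant multiple of every other row — this is a multiplication table with the headers hidden.
Row 4 is 108/72 = 3/2 times row 1, so its entry in column 5 is 48 × 3/2 = 72.
Row 5 is 81/72 = 9/8 times row 1, so its entry in column 6 is 56 × 9/8 = 63.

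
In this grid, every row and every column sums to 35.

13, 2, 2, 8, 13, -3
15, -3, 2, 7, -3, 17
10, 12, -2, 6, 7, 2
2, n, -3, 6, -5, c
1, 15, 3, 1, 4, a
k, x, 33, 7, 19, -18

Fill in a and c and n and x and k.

Row 5 has 1 + 15 + 3 + 1 + 4 = 24; the blank must be 35 − 24 = 11.
Column 1 has 13 + 15 + 10 + 2 + 1 = 41; the blank must be 35 − 41 = -6.
Row 6 has -6 + 33 + 7 + 19 − 18 = 35; the blank must be 35 − 35 = 0.
Column 2 has 2 − 3 + 12 + 15 + 0 = 26; the blank must be 35 − 26 = 9.
Row 4 has 2 + 9 − 3 + 6 − 5 = 9; the blank must be 35 − 9 = 26.

a = 11, c = 26, n = 9, x = 0, k = -6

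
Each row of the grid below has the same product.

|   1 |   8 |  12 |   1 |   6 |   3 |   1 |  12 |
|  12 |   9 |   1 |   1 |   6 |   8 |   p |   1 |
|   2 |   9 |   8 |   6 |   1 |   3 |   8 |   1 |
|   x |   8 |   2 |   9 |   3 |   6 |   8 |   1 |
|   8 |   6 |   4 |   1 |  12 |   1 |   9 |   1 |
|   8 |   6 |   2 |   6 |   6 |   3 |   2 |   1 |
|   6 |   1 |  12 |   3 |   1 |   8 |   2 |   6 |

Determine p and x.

p = 4, x = 1

Rows 6 and 7 each multiply to 20736, so every row has product 20736.
Row 2: 12×9×1×1×6×8×1 = 5184, so the missing entry is 20736 ÷ 5184 = 4.
Row 4: 8×2×9×3×6×8×1 = 20736, so the missing entry is 20736 ÷ 20736 = 1.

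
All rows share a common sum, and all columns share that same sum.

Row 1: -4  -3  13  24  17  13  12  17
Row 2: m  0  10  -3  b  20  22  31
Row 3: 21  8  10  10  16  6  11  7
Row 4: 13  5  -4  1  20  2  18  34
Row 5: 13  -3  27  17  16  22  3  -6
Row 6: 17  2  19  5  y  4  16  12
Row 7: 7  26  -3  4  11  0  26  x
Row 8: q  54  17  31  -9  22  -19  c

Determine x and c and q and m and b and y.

x = 18, c = -24, q = 17, m = 5, b = 4, y = 14

Rows 1 and 3 both sum to 89, so that's the common total.
Row 6 has 17 + 2 + 19 + 5 + 4 + 16 + 12 = 75; the blank must be 89 − 75 = 14.
Column 5 has 17 + 16 + 20 + 16 + 14 + 11 − 9 = 85; the blank must be 89 − 85 = 4.
Row 7 has 7 + 26 − 3 + 4 + 11 + 0 + 26 = 71; the blank must be 89 − 71 = 18.
Column 8 has 17 + 31 + 7 + 34 − 6 + 12 + 18 = 113; the blank must be 89 − 113 = -24.
Row 8 has 54 + 17 + 31 − 9 + 22 − 19 − 24 = 72; the blank must be 89 − 72 = 17.
Row 2 has 0 + 10 − 3 + 4 + 20 + 22 + 31 = 84; the blank must be 89 − 84 = 5.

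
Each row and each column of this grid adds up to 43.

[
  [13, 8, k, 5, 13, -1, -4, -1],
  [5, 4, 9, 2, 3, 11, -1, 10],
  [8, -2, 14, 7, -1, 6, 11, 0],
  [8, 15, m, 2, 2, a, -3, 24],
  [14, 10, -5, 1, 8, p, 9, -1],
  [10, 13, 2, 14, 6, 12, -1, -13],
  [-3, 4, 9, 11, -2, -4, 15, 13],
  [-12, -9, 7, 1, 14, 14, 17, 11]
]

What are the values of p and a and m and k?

Row 5: 14 + 10 − 5 + 1 + 8 + 9 − 1 = 36, so its missing entry is 43 − 36 = 7.
Column 6: -1 + 11 + 6 + 7 + 12 − 4 + 14 = 45, so its missing entry is 43 − 45 = -2.
Row 4: 8 + 15 + 2 + 2 − 2 − 3 + 24 = 46, so its missing entry is 43 − 46 = -3.
Row 1: 13 + 8 + 5 + 13 − 1 − 4 − 1 = 33, so its missing entry is 43 − 33 = 10.

p = 7, a = -2, m = -3, k = 10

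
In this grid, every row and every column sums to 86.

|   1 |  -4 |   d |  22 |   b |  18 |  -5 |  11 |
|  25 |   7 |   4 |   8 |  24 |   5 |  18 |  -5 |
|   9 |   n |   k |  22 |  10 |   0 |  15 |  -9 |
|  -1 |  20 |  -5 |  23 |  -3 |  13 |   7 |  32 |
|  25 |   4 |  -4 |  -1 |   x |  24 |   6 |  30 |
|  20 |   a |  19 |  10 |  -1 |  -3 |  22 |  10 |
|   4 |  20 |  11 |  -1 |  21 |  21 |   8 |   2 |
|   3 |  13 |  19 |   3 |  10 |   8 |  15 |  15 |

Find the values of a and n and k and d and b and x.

Row 5: 25 + 4 − 4 − 1 + 24 + 6 + 30 = 84, so its missing entry is 86 − 84 = 2.
Column 5: 24 + 10 − 3 + 2 − 1 + 21 + 10 = 63, so its missing entry is 86 − 63 = 23.
Row 6: 20 + 19 + 10 − 1 − 3 + 22 + 10 = 77, so its missing entry is 86 − 77 = 9.
Column 2: -4 + 7 + 20 + 4 + 9 + 20 + 13 = 69, so its missing entry is 86 − 69 = 17.
Row 1: 1 − 4 + 22 + 23 + 18 − 5 + 11 = 66, so its missing entry is 86 − 66 = 20.
Row 3: 9 + 17 + 22 + 10 + 0 + 15 − 9 = 64, so its missing entry is 86 − 64 = 22.

a = 9, n = 17, k = 22, d = 20, b = 23, x = 2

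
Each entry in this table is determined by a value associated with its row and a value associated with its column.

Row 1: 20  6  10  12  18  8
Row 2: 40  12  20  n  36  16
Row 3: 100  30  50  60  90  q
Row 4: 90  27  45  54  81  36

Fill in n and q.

Each row is a constant multiple of every other row — this is a multiplication table with the headers hidden.
Row 2 is 36/18 = 2/1 times row 1, so its entry in column 4 is 12 × 2/1 = 24.
Row 3 is 90/18 = 5/1 times row 1, so its entry in column 6 is 8 × 5/1 = 40.

n = 24, q = 40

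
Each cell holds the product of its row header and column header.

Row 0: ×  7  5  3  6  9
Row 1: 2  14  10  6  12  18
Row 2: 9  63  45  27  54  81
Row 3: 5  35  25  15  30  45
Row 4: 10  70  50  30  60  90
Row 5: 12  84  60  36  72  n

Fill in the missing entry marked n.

108

12 × 9 = 108.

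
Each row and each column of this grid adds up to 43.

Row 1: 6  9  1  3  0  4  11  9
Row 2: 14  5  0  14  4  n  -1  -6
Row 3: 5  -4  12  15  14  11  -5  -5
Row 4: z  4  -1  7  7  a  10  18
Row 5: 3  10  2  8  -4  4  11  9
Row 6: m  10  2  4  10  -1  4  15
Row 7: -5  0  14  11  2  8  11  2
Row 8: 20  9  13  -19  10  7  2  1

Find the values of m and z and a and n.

m = -1, z = 1, a = -3, n = 13

Row 2: 14 + 5 + 0 + 14 + 4 − 1 − 6 = 30, so its missing entry is 43 − 30 = 13.
Row 6: 10 + 2 + 4 + 10 − 1 + 4 + 15 = 44, so its missing entry is 43 − 44 = -1.
Column 6: 4 + 13 + 11 + 4 − 1 + 8 + 7 = 46, so its missing entry is 43 − 46 = -3.
Row 4: 4 − 1 + 7 + 7 − 3 + 10 + 18 = 42, so its missing entry is 43 − 42 = 1.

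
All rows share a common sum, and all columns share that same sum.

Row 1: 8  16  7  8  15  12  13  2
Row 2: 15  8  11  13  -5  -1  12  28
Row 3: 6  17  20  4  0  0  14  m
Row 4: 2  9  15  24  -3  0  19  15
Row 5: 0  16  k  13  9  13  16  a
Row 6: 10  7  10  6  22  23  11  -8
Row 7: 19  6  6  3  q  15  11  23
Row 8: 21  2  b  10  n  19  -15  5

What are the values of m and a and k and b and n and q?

m = 20, a = -4, k = 18, b = -6, n = 45, q = -2

Rows 1 and 2 both sum to 81, so that's the common total.
Row 3 has 6 + 17 + 20 + 4 + 0 + 0 + 14 = 61; the blank must be 81 − 61 = 20.
Row 7 has 19 + 6 + 6 + 3 + 15 + 11 + 23 = 83; the blank must be 81 − 83 = -2.
Column 5 has 15 − 5 + 0 − 3 + 9 + 22 − 2 = 36; the blank must be 81 − 36 = 45.
Row 8 has 21 + 2 + 10 + 45 + 19 − 15 + 5 = 87; the blank must be 81 − 87 = -6.
Column 3 has 7 + 11 + 20 + 15 + 10 + 6 − 6 = 63; the blank must be 81 − 63 = 18.
Row 5 has 0 + 16 + 18 + 13 + 9 + 13 + 16 = 85; the blank must be 81 − 85 = -4.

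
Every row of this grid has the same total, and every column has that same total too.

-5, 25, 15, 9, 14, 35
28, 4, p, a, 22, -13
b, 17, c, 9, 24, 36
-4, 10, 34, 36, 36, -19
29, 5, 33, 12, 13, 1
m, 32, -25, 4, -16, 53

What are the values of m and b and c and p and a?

m = 45, b = 0, c = 7, p = 29, a = 23

Rows 1 and 4 both sum to 93, so that's the common total.
Row 6 has 32 − 25 + 4 − 16 + 53 = 48; the blank must be 93 − 48 = 45.
Column 1 has -5 + 28 − 4 + 29 + 45 = 93; the blank must be 93 − 93 = 0.
Row 3 has 0 + 17 + 9 + 24 + 36 = 86; the blank must be 93 − 86 = 7.
Column 3 has 15 + 7 + 34 + 33 − 25 = 64; the blank must be 93 − 64 = 29.
Row 2 has 28 + 4 + 29 + 22 − 13 = 70; the blank must be 93 − 70 = 23.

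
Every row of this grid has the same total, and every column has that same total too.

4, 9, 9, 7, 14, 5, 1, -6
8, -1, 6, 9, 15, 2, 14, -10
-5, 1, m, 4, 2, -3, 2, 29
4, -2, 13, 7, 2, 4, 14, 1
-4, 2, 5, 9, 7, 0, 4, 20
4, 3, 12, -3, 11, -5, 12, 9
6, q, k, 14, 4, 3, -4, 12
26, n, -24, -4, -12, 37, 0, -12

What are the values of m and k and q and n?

m = 13, k = 9, q = -1, n = 32

Rows 1 and 2 both sum to 43, so that's the common total.
Row 8 has 26 − 24 − 4 − 12 + 37 + 0 − 12 = 11; the blank must be 43 − 11 = 32.
Column 2 has 9 − 1 + 1 − 2 + 2 + 3 + 32 = 44; the blank must be 43 − 44 = -1.
Row 7 has 6 − 1 + 14 + 4 + 3 − 4 + 12 = 34; the blank must be 43 − 34 = 9.
Row 3 has -5 + 1 + 4 + 2 − 3 + 2 + 29 = 30; the blank must be 43 − 30 = 13.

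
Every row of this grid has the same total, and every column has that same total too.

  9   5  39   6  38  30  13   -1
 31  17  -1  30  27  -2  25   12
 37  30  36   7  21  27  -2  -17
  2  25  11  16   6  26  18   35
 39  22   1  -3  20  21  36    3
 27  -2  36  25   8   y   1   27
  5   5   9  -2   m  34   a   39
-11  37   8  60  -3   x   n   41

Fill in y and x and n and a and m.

Rows 1 and 2 both sum to 139, so that's the common total.
The known cells in row 6 total 122, leaving 139 − 122 = 17 for the blank.
The known cells in column 5 total 117, leaving 139 − 117 = 22 for the blank.
The known cells in row 7 total 112, leaving 139 − 112 = 27 for the blank.
The known cells in column 7 total 118, leaving 139 − 118 = 21 for the blank.
The known cells in row 8 total 153, leaving 139 − 153 = -14 for the blank.

y = 17, x = -14, n = 21, a = 27, m = 22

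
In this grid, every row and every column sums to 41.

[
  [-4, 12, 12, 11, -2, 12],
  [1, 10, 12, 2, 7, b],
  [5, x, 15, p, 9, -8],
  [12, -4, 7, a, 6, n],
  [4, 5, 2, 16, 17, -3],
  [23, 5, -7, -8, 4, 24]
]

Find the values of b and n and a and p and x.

b = 9, n = 7, a = 13, p = 7, x = 13

Column 2 has 12 + 10 − 4 + 5 + 5 = 28; the blank must be 41 − 28 = 13.
Row 2 has 1 + 10 + 12 + 2 + 7 = 32; the blank must be 41 − 32 = 9.
Row 3 has 5 + 13 + 15 + 9 − 8 = 34; the blank must be 41 − 34 = 7.
Column 4 has 11 + 2 + 7 + 16 − 8 = 28; the blank must be 41 − 28 = 13.
Row 4 has 12 − 4 + 7 + 13 + 6 = 34; the blank must be 41 − 34 = 7.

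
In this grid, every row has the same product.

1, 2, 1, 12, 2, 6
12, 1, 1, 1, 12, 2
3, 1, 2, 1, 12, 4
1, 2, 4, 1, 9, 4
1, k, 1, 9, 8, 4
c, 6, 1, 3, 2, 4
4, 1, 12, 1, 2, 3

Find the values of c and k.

c = 2, k = 1

Rows 2 and 7 each multiply to 288, so every row has product 288.
Row 6: 6×1×3×2×4 = 144, so the missing entry is 288 ÷ 144 = 2.
Row 5: 1×1×9×8×4 = 288, so the missing entry is 288 ÷ 288 = 1.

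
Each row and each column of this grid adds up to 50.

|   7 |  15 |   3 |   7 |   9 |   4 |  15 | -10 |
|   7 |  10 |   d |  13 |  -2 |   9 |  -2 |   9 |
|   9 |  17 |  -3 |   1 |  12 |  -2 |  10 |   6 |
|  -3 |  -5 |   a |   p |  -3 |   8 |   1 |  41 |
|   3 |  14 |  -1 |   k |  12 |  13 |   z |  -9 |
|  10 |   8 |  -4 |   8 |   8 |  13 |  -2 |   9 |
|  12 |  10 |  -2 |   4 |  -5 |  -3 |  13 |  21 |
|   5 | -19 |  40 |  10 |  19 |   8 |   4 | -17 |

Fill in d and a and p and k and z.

d = 6, a = 11, p = 0, k = 7, z = 11

Row 2: 7 + 10 + 13 − 2 + 9 − 2 + 9 = 44, so its missing entry is 50 − 44 = 6.
Column 7: 15 − 2 + 10 + 1 − 2 + 13 + 4 = 39, so its missing entry is 50 − 39 = 11.
Row 5: 3 + 14 − 1 + 12 + 13 + 11 − 9 = 43, so its missing entry is 50 − 43 = 7.
Column 4: 7 + 13 + 1 + 7 + 8 + 4 + 10 = 50, so its missing entry is 50 − 50 = 0.
Row 4: -3 − 5 + 0 − 3 + 8 + 1 + 41 = 39, so its missing entry is 50 − 39 = 11.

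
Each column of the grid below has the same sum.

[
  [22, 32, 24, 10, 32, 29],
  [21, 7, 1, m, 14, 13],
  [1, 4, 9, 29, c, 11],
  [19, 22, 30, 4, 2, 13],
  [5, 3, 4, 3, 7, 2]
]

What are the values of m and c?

m = 22, c = 13

Columns 1 and 2 both add up to 68, so every column sums to 68.
Column 4: 10 + 29 + 4 + 3 = 46, so the missing entry is 68 − 46 = 22.
Column 5: 32 + 14 + 2 + 7 = 55, so the missing entry is 68 − 55 = 13.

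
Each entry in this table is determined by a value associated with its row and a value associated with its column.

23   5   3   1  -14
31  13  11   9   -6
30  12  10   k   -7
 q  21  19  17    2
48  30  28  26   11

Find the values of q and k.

The difference between any two rows is the same in every column — this is an addition table with the headers hidden.
Row 4 minus row 1 is 2 − (-14) = 16, so its entry in column 1 is 23 + 16 = 39.
Row 3 minus row 1 is -7 − (-14) = 7, so its entry in column 4 is 1 + 7 = 8.

q = 39, k = 8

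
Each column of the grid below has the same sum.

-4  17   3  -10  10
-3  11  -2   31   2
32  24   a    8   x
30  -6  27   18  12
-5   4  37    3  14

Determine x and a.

Column 1 sums to 50 and so does column 4; that's the common total.
In column 5 the known cells total 38, leaving 50 − 38 = 12.
In column 3 the known cells total 65, leaving 50 − 65 = -15.

x = 12, a = -15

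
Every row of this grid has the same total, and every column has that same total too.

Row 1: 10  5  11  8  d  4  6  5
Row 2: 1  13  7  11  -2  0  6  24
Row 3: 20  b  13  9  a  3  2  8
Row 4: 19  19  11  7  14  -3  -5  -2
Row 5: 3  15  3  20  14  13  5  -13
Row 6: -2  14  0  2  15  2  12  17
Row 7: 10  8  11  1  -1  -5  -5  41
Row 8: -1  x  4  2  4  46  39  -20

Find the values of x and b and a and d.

Rows 2 and 4 both sum to 60, so that's the common total.
The known cells in row 8 total 74, leaving 60 − 74 = -14 for the blank.
The known cells in column 2 total 60, leaving 60 − 60 = 0 for the blank.
The known cells in row 3 total 55, leaving 60 − 55 = 5 for the blank.
The known cells in row 1 total 49, leaving 60 − 49 = 11 for the blank.

x = -14, b = 0, a = 5, d = 11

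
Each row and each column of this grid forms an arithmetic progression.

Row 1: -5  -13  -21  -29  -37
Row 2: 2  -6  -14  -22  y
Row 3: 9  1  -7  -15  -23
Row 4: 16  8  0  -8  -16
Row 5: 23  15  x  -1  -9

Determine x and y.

Along each row the entries change by -8 per step; down each column they change by 7.
Row 5: from 23 at column 1, stepping by -8 to column 3 gives 7.
Row 2: from 2 at column 1, stepping by -8 to column 5 gives -30.

x = 7, y = -30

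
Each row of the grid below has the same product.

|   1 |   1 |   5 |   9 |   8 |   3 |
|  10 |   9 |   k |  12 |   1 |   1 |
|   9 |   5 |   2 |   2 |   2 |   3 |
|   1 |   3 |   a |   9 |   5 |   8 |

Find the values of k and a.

Rows 1 and 3 each multiply to 1080, so every row has product 1080.
Row 2: 10×9×12×1×1 = 1080, so the missing entry is 1080 ÷ 1080 = 1.
Row 4: 1×3×9×5×8 = 1080, so the missing entry is 1080 ÷ 1080 = 1.

k = 1, a = 1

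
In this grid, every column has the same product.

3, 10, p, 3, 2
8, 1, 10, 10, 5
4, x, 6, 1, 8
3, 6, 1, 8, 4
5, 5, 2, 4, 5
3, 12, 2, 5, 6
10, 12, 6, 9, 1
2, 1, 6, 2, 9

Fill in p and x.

p = 10, x = 2

Columns 1 and 4 each multiply to 86400, so every column has product 86400.
Column 3: 10×6×1×2×2×6×6 = 8640, so the missing entry is 86400 ÷ 8640 = 10.
Column 2: 10×1×6×5×12×12×1 = 43200, so the missing entry is 86400 ÷ 43200 = 2.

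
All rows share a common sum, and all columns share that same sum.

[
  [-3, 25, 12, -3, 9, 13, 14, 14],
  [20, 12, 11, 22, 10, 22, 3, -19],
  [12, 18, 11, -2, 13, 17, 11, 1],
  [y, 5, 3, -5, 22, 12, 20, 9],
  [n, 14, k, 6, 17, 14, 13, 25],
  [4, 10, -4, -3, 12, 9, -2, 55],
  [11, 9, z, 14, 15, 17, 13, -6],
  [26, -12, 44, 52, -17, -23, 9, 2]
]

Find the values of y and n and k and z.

y = 15, n = -4, k = -4, z = 8

Rows 1 and 2 both sum to 81, so that's the common total.
Row 7: 11 + 9 + 14 + 15 + 17 + 13 − 6 = 73, so its missing entry is 81 − 73 = 8.
Column 3: 12 + 11 + 11 + 3 − 4 + 8 + 44 = 85, so its missing entry is 81 − 85 = -4.
Row 5: 14 − 4 + 6 + 17 + 14 + 13 + 25 = 85, so its missing entry is 81 − 85 = -4.
Row 4: 5 + 3 − 5 + 22 + 12 + 20 + 9 = 66, so its missing entry is 81 − 66 = 15.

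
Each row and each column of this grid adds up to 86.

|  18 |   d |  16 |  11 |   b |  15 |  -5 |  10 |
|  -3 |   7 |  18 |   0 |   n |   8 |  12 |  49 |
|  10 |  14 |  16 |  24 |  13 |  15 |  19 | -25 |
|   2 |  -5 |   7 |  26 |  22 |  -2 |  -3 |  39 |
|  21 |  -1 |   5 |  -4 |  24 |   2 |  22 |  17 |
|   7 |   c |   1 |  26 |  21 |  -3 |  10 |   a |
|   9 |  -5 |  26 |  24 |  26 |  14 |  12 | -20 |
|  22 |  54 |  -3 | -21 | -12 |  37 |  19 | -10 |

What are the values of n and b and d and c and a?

The known cells in column 8 total 60, leaving 86 − 60 = 26 for the blank.
The known cells in row 6 total 88, leaving 86 − 88 = -2 for the blank.
The known cells in column 2 total 62, leaving 86 − 62 = 24 for the blank.
The known cells in row 1 total 89, leaving 86 − 89 = -3 for the blank.
The known cells in row 2 total 91, leaving 86 − 91 = -5 for the blank.

n = -5, b = -3, d = 24, c = -2, a = 26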